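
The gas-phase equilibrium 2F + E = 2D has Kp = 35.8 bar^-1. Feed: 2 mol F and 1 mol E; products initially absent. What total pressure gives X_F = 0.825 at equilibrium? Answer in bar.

Take 2 mol F as basis and let X be its fractional conversion, so ξ = X.
At extent ξ: n_F = 2 − 2X; n_E = 1 − X; n_D = 2X.
Total moles n_T = 3 − X.
Kp = p_D^2 / (p_F^2 p_E) with p_i = (n_i/n_T)·P.
At X = 0.825: the mole-fraction product g(X) = Π y_i^ν_i = 276.2. Since Kp = g(X)·P^{-1}, P = (g/Kp)^(1/1) = (276.2/35.8)^(1/1) = 7.72 bar.

P = 7.72 bar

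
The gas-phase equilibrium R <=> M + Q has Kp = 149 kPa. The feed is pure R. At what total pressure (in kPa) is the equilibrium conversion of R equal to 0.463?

P = 546 kPa

Take 1 mol R as basis and let X be its fractional conversion, so ξ = X.
Moles: n_R = 1 − X; n_M = X; n_Q = X.
n_T = Σnᵢ = 1 + X.
Kp = p_M p_Q / (p_R) with p_i = (n_i/n_T)·P.
At X = 0.463: the mole-fraction product g(X) = Π y_i^ν_i = 0.2729. Since Kp = g(X)·P^{1}, P = (Kp/g)^(1/1) = (149/0.2729)^(1/1) = 546 kPa.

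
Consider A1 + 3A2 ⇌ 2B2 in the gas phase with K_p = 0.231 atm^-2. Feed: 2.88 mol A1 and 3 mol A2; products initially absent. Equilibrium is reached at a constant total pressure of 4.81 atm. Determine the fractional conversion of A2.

Take 3 mol A2 as basis and let X be its fractional conversion, so ξ = X.
At extent ξ: n_A1 = 2.88 − X; n_A2 = 3 − 3X; n_B2 = 2X.
Total moles n_T = 5.88 − 2X.
Mole fractions y_i = n_i/n_T; K_p = p_B2^2 / (p_A1 p_A2^3) with p_i = y_i·P.
Equating to 0.231 atm^-2 and solving on 0 < X < 1: X = 0.560.

X = 0.560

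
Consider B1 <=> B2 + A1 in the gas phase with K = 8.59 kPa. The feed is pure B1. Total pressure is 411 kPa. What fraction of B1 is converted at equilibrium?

Let X = conversion of B1 (basis 1 mol B1); extent of reaction ξ = X.
Moles: n_B1 = 1 − X; n_B2 = X; n_A1 = X.
Summing: n_T = 1 + X.
With p_i = (n_i/n_T)P, K = p_B2 p_A1 / (p_B1).
This yields a degree-2 equation in X; solving on (0,1), X = 0.143.

X = 0.143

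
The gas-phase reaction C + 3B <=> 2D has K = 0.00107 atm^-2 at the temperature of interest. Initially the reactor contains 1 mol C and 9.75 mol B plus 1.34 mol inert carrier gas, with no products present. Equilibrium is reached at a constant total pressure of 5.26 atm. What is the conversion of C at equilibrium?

X = 0.185

Take 1 mol C as basis and let X be its fractional conversion, so ξ = X.
Moles: n_C = 1 − X; n_B = 9.75 − 3X; n_D = 2X; n_I = 1.34 (inert).
Total moles n_T = 12.1 − 2X.
With p_i = (n_i/n_T)P, K = p_D^2 / (p_C p_B^3).
Equating to 0.00107 atm^-2 and solving on 0 < X < 1: X = 0.185.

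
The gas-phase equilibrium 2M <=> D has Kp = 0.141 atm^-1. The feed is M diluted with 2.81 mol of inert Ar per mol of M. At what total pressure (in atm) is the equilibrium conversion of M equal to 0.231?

Basis: 1 mol M initially; let X = conversion of M. Extent ξ = 0.5X.
At extent ξ: n_M = 1 − X; n_D = 0.5X; n_I = 2.81 (inert).
Summing: n_T = 3.81 − 0.5X.
Kp = p_D / (p_M^2) with p_i = (n_i/n_T)·P.
At X = 0.231: the mole-fraction product g(X) = Π y_i^ν_i = 0.7216. Since Kp = g(X)·P^{-1}, P = (g/Kp)^(1/1) = (0.7216/0.141)^(1/1) = 5.12 atm.

P = 5.12 atm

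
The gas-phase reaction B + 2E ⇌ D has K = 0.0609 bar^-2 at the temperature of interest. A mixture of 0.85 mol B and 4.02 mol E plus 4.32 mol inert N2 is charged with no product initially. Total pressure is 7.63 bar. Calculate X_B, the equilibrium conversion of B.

Let X = conversion of B (basis 0.85 mol B); extent of reaction ξ = 0.85X.
Mole table: n_B = 0.85 − 0.85X; n_E = 4.02 − 1.7X; n_D = 0.85X; n_I = 4.32 (inert).
n_T = Σnᵢ = 9.19 − 1.7X.
With p_i = (n_i/n_T)P, K = p_D / (p_B p_E^2).
This yields a degree-3 equation in X; solving on (0,1), X = 0.359.

X = 0.359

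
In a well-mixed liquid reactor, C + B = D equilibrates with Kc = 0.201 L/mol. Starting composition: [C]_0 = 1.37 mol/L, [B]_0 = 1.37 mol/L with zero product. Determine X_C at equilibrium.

X = 0.184

Let X = conversion of C; extent ξ = 1.37·X mol/L.
Concentrations: [C] = 1.37 − 1.37X; [B] = 1.37 − 1.37X; [D] = 1.37X.
Kc = [D] / ([C] [B]).
Setting equal to 0.201 and solving for X on (0,1) gives X = 0.184.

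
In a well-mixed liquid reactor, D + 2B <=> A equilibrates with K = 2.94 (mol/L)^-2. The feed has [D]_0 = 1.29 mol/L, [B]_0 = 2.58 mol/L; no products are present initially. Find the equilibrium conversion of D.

Let X = conversion of D; extent ξ = 1.29·X mol/L.
Concentrations: [D] = 1.29 − 1.29X; [B] = 2.58 − 2.58X; [A] = 1.29X.
K = [A] / ([D] [B]^2).
This equals 2.94 at X = 0.675 (the root in 0 < X < 1).

X = 0.675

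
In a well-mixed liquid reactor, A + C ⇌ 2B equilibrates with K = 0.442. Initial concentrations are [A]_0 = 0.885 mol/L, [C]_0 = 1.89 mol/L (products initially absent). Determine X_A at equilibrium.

Let X = conversion of A; extent ξ = 0.885·X mol/L.
Concentrations: [A] = 0.885 − 0.885X; [C] = 1.89 − 0.885X; [B] = 1.77X.
K = [B]^2 / ([A] [C]).
Solving K = 0.442 for X ∈ (0,1): X = 0.356.

X = 0.356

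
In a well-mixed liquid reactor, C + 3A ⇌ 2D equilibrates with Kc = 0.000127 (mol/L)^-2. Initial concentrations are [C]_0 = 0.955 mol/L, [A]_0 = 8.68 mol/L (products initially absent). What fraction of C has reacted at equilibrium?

X = 0.129

Let X = conversion of C; extent ξ = 0.955·X mol/L.
Concentrations: [C] = 0.955 − 0.955X; [A] = 8.68 − 2.86X; [D] = 1.91X.
Kc = [D]^2 / ([C] [A]^3).
Setting equal to 0.000127 and solving for X on (0,1) gives X = 0.129.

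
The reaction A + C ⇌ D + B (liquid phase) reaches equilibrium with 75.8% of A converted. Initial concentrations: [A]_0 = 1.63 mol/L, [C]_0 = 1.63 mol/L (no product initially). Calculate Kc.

Let X = conversion of A.
Concentrations: [A] = 1.63 − 1.63X; [C] = 1.63 − 1.63X; [D] = 1.63X; [B] = 1.63X.
At X = 0.758: [A] = 0.394, [C] = 0.394, [D] = 1.24, [B] = 1.24.
Kc = [D] [B] / ([A] [C]) = 9.81.

Kc = 9.81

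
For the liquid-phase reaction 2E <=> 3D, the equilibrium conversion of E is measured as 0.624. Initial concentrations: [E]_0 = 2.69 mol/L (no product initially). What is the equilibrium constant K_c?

Let X = conversion of E.
Concentrations: [E] = 2.69 − 2.69X; [D] = 4.04X.
At X = 0.624: [E] = 1.01, [D] = 2.52.
K_c = [D]^3 / ([E]^2) = 15.6 mol/L.

K_c = 15.6 mol/L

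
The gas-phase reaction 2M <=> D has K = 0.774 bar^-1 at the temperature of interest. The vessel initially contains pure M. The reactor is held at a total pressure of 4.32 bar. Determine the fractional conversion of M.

Let X = conversion of M (basis 1 mol M); extent of reaction ξ = 0.5X.
Moles: n_M = 1 − X; n_D = 0.5X.
Summing: n_T = 1 − 0.5X.
Mole fractions y_i = n_i/n_T; K = p_D / (p_M^2) with p_i = y_i·P.
Setting this equal to 0.774 bar^-1 and taking the physical root (0 < X < 1) gives X = 0.736.

X = 0.736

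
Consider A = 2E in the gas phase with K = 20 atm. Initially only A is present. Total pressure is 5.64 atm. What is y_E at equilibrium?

y_E = 0.813

Take 1 mol A as basis and let X be its fractional conversion, so ξ = X.
At extent ξ: n_A = 1 − X; n_E = 2X.
Total moles n_T = 1 + X.
With p_i = (n_i/n_T)P, K = p_E^2 / (p_A).
This yields a degree-2 equation in X; solving on (0,1), X = 0.686.
Then n_E = 1.37, n_T = 1.69, so y_E = 0.813.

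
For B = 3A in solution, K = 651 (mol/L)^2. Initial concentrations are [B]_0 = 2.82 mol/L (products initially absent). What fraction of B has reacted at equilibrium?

Let X = conversion of B; extent ξ = 2.82·X mol/L.
Concentrations: [B] = 2.82 − 2.82X; [A] = 8.46X.
K = [A]^3 / ([B]).
This equals 651 at X = 0.819 (the root in 0 < X < 1).

X = 0.819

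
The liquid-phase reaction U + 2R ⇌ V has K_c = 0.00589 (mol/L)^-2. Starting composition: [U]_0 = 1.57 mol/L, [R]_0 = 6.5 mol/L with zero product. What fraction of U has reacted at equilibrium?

X = 0.173

Let X = conversion of U; extent ξ = 1.57·X mol/L.
Concentrations: [U] = 1.57 − 1.57X; [R] = 6.5 − 3.14X; [V] = 1.57X.
K_c = [V] / ([U] [R]^2).
This equals 0.00589 at X = 0.173 (the root in 0 < X < 1).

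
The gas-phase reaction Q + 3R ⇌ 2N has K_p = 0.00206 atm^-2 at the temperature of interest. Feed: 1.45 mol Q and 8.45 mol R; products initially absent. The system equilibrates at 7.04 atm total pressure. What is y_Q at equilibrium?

y_Q = 0.119

Take 1.45 mol Q as basis and let X be its fractional conversion, so ξ = 1.45X.
Species balance: n_Q = 1.45 − 1.45X; n_R = 8.45 − 4.35X; n_N = 2.9X.
n_T = Σnᵢ = 9.9 − 2.9X.
y_i = n_i/n_T, p_i = y_i·P. K_p = p_N^2 / (p_Q p_R^3).
Equating to 0.00206 atm^-2 and solving on 0 < X < 1: X = 0.250.
Then n_Q = 1.09, n_T = 9.17, so y_Q = 0.119.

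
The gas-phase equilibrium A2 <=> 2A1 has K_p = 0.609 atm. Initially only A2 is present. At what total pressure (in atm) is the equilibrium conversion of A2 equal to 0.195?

Basis: 1 mol A2 initially; let X = conversion of A2. Extent ξ = X.
Mole table: n_A2 = 1 − X; n_A1 = 2X.
n_T = Σnᵢ = 1 + X.
K_p = p_A1^2 / (p_A2) with p_i = (n_i/n_T)·P.
At X = 0.195: the mole-fraction product g(X) = Π y_i^ν_i = 0.1581. Since K_p = g(X)·P^{1}, P = (K_p/g)^(1/1) = (0.609/0.1581)^(1/1) = 3.85 atm.

P = 3.85 atm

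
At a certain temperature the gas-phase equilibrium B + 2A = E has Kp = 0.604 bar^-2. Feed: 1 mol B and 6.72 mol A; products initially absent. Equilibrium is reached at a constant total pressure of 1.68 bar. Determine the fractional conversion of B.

X = 0.551

Basis: 1 mol B initially; let X = conversion of B. Extent ξ = X.
Moles: n_B = 1 − X; n_A = 6.72 − 2X; n_E = X.
n_T = Σnᵢ = 7.72 − 2X.
With p_i = (n_i/n_T)P, Kp = p_E / (p_B p_A^2).
Equating to 0.604 bar^-2 and solving on 0 < X < 1: X = 0.551.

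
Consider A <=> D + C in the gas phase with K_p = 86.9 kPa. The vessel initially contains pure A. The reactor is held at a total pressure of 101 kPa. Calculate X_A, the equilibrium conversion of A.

X = 0.680

Take 1 mol A as basis and let X be its fractional conversion, so ξ = X.
At extent ξ: n_A = 1 − X; n_D = X; n_C = X.
Summing: n_T = 1 + X.
With p_i = (n_i/n_T)P, K_p = p_D p_C / (p_A).
Equating to 86.9 kPa and solving on 0 < X < 1: X = 0.680.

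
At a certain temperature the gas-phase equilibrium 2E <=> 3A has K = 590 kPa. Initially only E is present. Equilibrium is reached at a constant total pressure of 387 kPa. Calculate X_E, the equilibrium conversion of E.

Take 1 mol E as basis and let X be its fractional conversion, so ξ = 0.5X.
Mole table: n_E = 1 − X; n_A = 1.5X.
Total moles n_T = 1 + 0.5X.
With p_i = (n_i/n_T)P, K = p_A^3 / (p_E^2).
Equating to 590 kPa and solving on 0 < X < 1: X = 0.513.

X = 0.513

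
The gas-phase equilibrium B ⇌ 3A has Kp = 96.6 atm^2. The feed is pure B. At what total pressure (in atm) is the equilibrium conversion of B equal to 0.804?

P = 3.03 atm

Take 1 mol B as basis and let X be its fractional conversion, so ξ = X.
At extent ξ: n_B = 1 − X; n_A = 3X.
Summing: n_T = 1 + 2X.
Kp = p_A^3 / (p_B) with p_i = (n_i/n_T)·P.
At X = 0.804: the mole-fraction product g(X) = Π y_i^ν_i = 10.53. Since Kp = g(X)·P^{2}, P = (Kp/g)^(1/2) = (96.6/10.53)^(1/2) = 3.03 atm.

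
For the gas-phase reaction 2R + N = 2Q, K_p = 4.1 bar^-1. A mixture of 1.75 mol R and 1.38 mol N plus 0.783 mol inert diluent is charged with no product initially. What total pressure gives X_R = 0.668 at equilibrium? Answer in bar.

P = 4.13 bar

Take 1.75 mol R as basis and let X be its fractional conversion, so ξ = 0.875X.
Moles: n_R = 1.75 − 1.75X; n_N = 1.38 − 0.875X; n_Q = 1.75X; n_I = 0.783 (inert).
n_T = Σnᵢ = 3.91 − 0.875X.
K_p = p_Q^2 / (p_R^2 p_N) with p_i = (n_i/n_T)·P.
At X = 0.668: the mole-fraction product g(X) = Π y_i^ν_i = 16.94. Since K_p = g(X)·P^{-1}, P = (g/K_p)^(1/1) = (16.94/4.1)^(1/1) = 4.13 bar.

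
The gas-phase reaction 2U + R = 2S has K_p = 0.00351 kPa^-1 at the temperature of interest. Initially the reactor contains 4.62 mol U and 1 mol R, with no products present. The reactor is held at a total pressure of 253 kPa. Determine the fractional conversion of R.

Basis: 1 mol R initially; let X = conversion of R. Extent ξ = X.
Moles: n_U = 4.62 − 2X; n_R = 1 − X; n_S = 2X.
Total moles n_T = 5.62 − X.
With p_i = (n_i/n_T)P, K_p = p_S^2 / (p_U^2 p_R).
Equating to 0.00351 kPa^-1 and solving on 0 < X < 1: X = 0.519.

X = 0.519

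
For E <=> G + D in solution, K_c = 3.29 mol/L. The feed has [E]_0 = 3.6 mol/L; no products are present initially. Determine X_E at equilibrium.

X = 0.603

Let X = conversion of E; extent ξ = 3.6·X mol/L.
Concentrations: [E] = 3.6 − 3.6X; [G] = 3.6X; [D] = 3.6X.
K_c = [G] [D] / ([E]).
Solving K_c = 3.29 for X ∈ (0,1): X = 0.603.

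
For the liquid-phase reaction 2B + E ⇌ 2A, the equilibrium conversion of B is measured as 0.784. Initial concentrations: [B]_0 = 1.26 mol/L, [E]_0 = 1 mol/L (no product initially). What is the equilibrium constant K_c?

Let X = conversion of B.
Concentrations: [B] = 1.26 − 1.26X; [E] = 1 − 0.63X; [A] = 1.26X.
At X = 0.784: [B] = 0.272, [E] = 0.506, [A] = 0.988.
K_c = [A]^2 / ([B]^2 [E]) = 26 L/mol.

K_c = 26 L/mol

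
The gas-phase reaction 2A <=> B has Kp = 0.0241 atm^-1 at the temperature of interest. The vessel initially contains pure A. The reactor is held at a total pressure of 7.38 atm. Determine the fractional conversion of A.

X = 0.236

Let X = conversion of A (basis 1 mol A); extent of reaction ξ = 0.5X.
Mole table: n_A = 1 − X; n_B = 0.5X.
n_T = Σnᵢ = 1 − 0.5X.
With p_i = (n_i/n_T)P, Kp = p_B / (p_A^2).
Setting this equal to 0.0241 atm^-1 and taking the physical root (0 < X < 1) gives X = 0.236.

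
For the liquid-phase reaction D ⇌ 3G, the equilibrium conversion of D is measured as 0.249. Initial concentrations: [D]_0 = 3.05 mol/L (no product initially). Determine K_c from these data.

Let X = conversion of D.
Concentrations: [D] = 3.05 − 3.05X; [G] = 9.15X.
At X = 0.249: [D] = 2.29, [G] = 2.28.
K_c = [G]^3 / ([D]) = 5.16 (mol/L)^2.

K_c = 5.16 (mol/L)^2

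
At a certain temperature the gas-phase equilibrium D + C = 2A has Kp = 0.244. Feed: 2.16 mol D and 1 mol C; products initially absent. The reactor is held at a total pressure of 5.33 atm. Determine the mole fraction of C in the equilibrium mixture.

y_C = 0.226

Take 1 mol C as basis and let X be its fractional conversion, so ξ = X.
Mole table: n_D = 2.16 − X; n_C = 1 − X; n_A = 2X.
Since Δν = 0, n_T = 3.16 throughout.
y_i = n_i/n_T, p_i = y_i·P. Kp = p_A^2 / (p_D p_C).
Equating to 0.244 and solving on 0 < X < 1: X = 0.286.
Then n_C = 0.714, n_T = 3.16, so y_C = 0.226.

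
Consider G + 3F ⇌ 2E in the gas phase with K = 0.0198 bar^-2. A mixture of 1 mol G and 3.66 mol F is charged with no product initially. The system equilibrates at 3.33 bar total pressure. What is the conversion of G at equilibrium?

Basis: 1 mol G initially; let X = conversion of G. Extent ξ = X.
Species balance: n_G = 1 − X; n_F = 3.66 − 3X; n_E = 2X.
Total moles n_T = 4.66 − 2X.
With p_i = (n_i/n_T)P, K = p_E^2 / (p_G p_F^3).
Setting this equal to 0.0198 bar^-2 and taking the physical root (0 < X < 1) gives X = 0.244.

X = 0.244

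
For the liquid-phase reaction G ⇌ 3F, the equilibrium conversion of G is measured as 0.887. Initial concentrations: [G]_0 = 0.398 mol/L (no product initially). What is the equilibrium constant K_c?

Let X = conversion of G.
Concentrations: [G] = 0.398 − 0.398X; [F] = 1.19X.
At X = 0.887: [G] = 0.045, [F] = 1.06.
K_c = [F]^3 / ([G]) = 26.4 (mol/L)^2.

K_c = 26.4 (mol/L)^2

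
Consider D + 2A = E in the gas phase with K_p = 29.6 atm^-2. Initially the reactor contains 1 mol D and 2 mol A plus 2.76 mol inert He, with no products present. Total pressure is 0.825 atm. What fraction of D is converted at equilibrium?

Basis: 1 mol D initially; let X = conversion of D. Extent ξ = X.
Mole table: n_D = 1 − X; n_A = 2 − 2X; n_E = X; n_I = 2.76 (inert).
Total moles n_T = 5.76 − 2X.
Mole fractions y_i = n_i/n_T; K_p = p_E / (p_D p_A^2) with p_i = y_i·P.
Setting this equal to 29.6 atm^-2 and taking the physical root (0 < X < 1) gives X = 0.483.

X = 0.483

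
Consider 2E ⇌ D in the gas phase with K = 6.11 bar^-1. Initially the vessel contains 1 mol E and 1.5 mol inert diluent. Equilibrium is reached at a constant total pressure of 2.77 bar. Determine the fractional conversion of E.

X = 0.780

Basis: 1 mol E initially; let X = conversion of E. Extent ξ = 0.5X.
Species balance: n_E = 1 − X; n_D = 0.5X; n_I = 1.5 (inert).
n_T = Σnᵢ = 2.5 − 0.5X.
With p_i = (n_i/n_T)P, K = p_D / (p_E^2).
This yields a degree-2 equation in X; solving on (0,1), X = 0.780.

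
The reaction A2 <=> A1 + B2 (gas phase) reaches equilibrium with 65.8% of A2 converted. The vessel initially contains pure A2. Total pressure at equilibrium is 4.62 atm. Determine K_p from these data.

K_p = 3.53 atm

Basis: 1 mol A2 initially; let X = conversion of A2. Extent ξ = X.
Species balance: n_A2 = 1 − X; n_A1 = X; n_B2 = X.
n_T = Σnᵢ = 1 + X.
At X = 0.658: n_A2 = 0.342, n_A1 = 0.658, n_B2 = 0.658, n_T = 1.66.
p_i = (n_i/n_T)·P. K_p = p_A1 p_B2 / (p_A2) = 3.53 atm.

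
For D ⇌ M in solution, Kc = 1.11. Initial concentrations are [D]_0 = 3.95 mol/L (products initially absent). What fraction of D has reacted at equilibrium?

Let X = conversion of D; extent ξ = 3.95·X mol/L.
Concentrations: [D] = 3.95 − 3.95X; [M] = 3.95X.
Kc = [M] / ([D]).
This equals 1.11 at X = 0.526 (the root in 0 < X < 1).

X = 0.526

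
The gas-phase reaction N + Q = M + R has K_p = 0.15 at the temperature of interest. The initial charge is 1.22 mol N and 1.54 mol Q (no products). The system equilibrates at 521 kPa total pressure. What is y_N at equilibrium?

Let X = conversion of N (basis 1.22 mol N); extent of reaction ξ = 1.22X.
Mole table: n_N = 1.22 − 1.22X; n_Q = 1.54 − 1.22X; n_M = 1.22X; n_R = 1.22X.
Total moles n_T = 2.76 (Δν = 0, constant).
Mole fractions y_i = n_i/n_T; K_p = p_M p_R / (p_N p_Q) with p_i = y_i·P.
Substituting and setting equal to 0.15 gives a polynomial in X; the root in (0,1) is X = 0.313.
Then n_N = 0.838, n_T = 2.76, so y_N = 0.304.

y_N = 0.304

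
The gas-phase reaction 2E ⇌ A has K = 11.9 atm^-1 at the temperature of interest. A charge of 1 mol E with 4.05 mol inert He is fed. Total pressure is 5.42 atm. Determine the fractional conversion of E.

X = 0.828

Take 1 mol E as basis and let X be its fractional conversion, so ξ = 0.5X.
Species balance: n_E = 1 − X; n_A = 0.5X; n_I = 4.05 (inert).
n_T = Σnᵢ = 5.05 − 0.5X.
y_i = n_i/n_T, p_i = y_i·P. K = p_A / (p_E^2).
Substituting and setting equal to 11.9 atm^-1 gives a polynomial in X; the root in (0,1) is X = 0.828.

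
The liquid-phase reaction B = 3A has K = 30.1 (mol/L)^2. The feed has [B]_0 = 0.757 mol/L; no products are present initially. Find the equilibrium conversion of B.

X = 0.768

Let X = conversion of B; extent ξ = 0.757·X mol/L.
Concentrations: [B] = 0.757 − 0.757X; [A] = 2.27X.
K = [A]^3 / ([B]).
Equating to 30.1 (mol/L)^2: the physical root is X = 0.768.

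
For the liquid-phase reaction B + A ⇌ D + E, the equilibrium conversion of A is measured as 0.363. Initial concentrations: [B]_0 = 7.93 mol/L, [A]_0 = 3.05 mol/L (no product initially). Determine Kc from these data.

Kc = 0.0925

Let X = conversion of A.
Concentrations: [B] = 7.93 − 3.05X; [A] = 3.05 − 3.05X; [D] = 3.05X; [E] = 3.05X.
At X = 0.363: [B] = 6.82, [A] = 1.94, [D] = 1.11, [E] = 1.11.
Kc = [D] [E] / ([B] [A]) = 0.0925.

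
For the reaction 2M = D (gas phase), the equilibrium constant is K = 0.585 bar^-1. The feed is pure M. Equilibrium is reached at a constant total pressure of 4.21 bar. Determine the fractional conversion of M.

X = 0.696

Basis: 1 mol M initially; let X = conversion of M. Extent ξ = 0.5X.
Moles: n_M = 1 − X; n_D = 0.5X.
Total moles n_T = 1 − 0.5X.
y_i = n_i/n_T, p_i = y_i·P. K = p_D / (p_M^2).
Equating to 0.585 bar^-1 and solving on 0 < X < 1: X = 0.696.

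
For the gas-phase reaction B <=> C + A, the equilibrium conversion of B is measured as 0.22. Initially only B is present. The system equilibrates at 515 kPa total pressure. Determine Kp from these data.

Kp = 26.2 kPa

Basis: 1 mol B initially; let X = conversion of B. Extent ξ = X.
Moles: n_B = 1 − X; n_C = X; n_A = X.
Total moles n_T = 1 + X.
At X = 0.22: n_B = 0.78, n_C = 0.22, n_A = 0.22, n_T = 1.22.
p_i = (n_i/n_T)·P. Kp = p_C p_A / (p_B) = 26.2 kPa.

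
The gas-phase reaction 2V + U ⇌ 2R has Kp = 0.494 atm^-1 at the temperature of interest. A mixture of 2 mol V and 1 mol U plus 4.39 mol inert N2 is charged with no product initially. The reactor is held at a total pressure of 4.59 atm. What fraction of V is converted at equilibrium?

Let X = conversion of V (basis 2 mol V); extent of reaction ξ = X.
At extent ξ: n_V = 2 − 2X; n_U = 1 − X; n_R = 2X; n_I = 4.39 (inert).
Summing: n_T = 7.39 − X.
With p_i = (n_i/n_T)P, Kp = p_R^2 / (p_V^2 p_U).
This yields a degree-3 equation in X; solving on (0,1), X = 0.319.

X = 0.319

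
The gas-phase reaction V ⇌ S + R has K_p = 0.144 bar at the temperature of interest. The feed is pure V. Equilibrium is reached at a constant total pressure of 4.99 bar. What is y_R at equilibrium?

y_R = 0.143

Take 1 mol V as basis and let X be its fractional conversion, so ξ = X.
Species balance: n_V = 1 − X; n_S = X; n_R = X.
Summing: n_T = 1 + X.
Mole fractions y_i = n_i/n_T; K_p = p_S p_R / (p_V) with p_i = y_i·P.
Setting this equal to 0.144 bar and taking the physical root (0 < X < 1) gives X = 0.167.
Then n_R = 0.167, n_T = 1.17, so y_R = 0.143.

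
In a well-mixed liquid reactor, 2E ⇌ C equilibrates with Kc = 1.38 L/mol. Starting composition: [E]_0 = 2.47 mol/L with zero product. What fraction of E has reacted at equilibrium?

X = 0.683

Let X = conversion of E; extent ξ = 2.47X/2 mol/L.
Concentrations: [E] = 2.47 − 2.47X; [C] = 1.24X.
Kc = [C] / ([E]^2).
Equating to 1.38 L/mol: the physical root is X = 0.683.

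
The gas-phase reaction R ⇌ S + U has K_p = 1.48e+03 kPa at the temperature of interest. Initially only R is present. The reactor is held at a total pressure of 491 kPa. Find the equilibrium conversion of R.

Basis: 1 mol R initially; let X = conversion of R. Extent ξ = X.
Moles: n_R = 1 − X; n_S = X; n_U = X.
n_T = Σnᵢ = 1 + X.
With p_i = (n_i/n_T)P, K_p = p_S p_U / (p_R).
Equating to 1.48e+03 kPa and solving on 0 < X < 1: X = 0.867.

X = 0.867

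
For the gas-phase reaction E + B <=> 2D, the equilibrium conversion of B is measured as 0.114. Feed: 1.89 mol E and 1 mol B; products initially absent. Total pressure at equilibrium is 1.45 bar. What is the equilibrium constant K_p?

K_p = 0.033

Basis: 1 mol B initially; let X = conversion of B. Extent ξ = X.
Mole table: n_E = 1.89 − X; n_B = 1 − X; n_D = 2X.
n_T stays at 2.89 (no change in mole number).
At X = 0.114: n_E = 1.78, n_B = 0.886, n_D = 0.228, n_T = 2.89.
p_i = (n_i/n_T)·P. K_p = p_D^2 / (p_E p_B) = 0.033.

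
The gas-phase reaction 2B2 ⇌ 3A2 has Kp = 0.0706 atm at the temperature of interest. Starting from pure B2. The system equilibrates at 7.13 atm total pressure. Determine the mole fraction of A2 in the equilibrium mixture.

y_A2 = 0.187

Take 1 mol B2 as basis and let X be its fractional conversion, so ξ = 0.5X.
Moles: n_B2 = 1 − X; n_A2 = 1.5X.
n_T = Σnᵢ = 1 + 0.5X.
With p_i = (n_i/n_T)P, Kp = p_A2^3 / (p_B2^2).
This yields a degree-3 equation in X; solving on (0,1), X = 0.133.
Then n_A2 = 0.199, n_T = 1.07, so y_A2 = 0.187.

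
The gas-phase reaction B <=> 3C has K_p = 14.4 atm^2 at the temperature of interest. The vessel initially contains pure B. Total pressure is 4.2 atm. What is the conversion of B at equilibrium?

X = 0.388

Let X = conversion of B (basis 1 mol B); extent of reaction ξ = X.
Mole table: n_B = 1 − X; n_C = 3X.
Total moles n_T = 1 + 2X.
With p_i = (n_i/n_T)P, K_p = p_C^3 / (p_B).
Equating to 14.4 atm^2 and solving on 0 < X < 1: X = 0.388.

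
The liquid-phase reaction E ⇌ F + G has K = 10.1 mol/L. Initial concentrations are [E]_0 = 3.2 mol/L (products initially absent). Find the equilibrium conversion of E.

Let X = conversion of E; extent ξ = 3.2·X mol/L.
Concentrations: [E] = 3.2 − 3.2X; [F] = 3.2X; [G] = 3.2X.
K = [F] [G] / ([E]).
Equating to 10.1 mol/L: the physical root is X = 0.798.

X = 0.798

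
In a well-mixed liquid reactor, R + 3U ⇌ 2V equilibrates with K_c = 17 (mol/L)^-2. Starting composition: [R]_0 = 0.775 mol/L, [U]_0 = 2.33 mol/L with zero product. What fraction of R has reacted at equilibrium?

Let X = conversion of R; extent ξ = 0.775·X mol/L.
Concentrations: [R] = 0.775 − 0.775X; [U] = 2.33 − 2.33X; [V] = 1.55X.
K_c = [V]^2 / ([R] [U]^3).
Setting equal to 17 and solving for X on (0,1) gives X = 0.709.

X = 0.709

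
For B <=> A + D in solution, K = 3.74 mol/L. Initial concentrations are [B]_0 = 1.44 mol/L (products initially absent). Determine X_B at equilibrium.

X = 0.771

Let X = conversion of B; extent ξ = 1.44·X mol/L.
Concentrations: [B] = 1.44 − 1.44X; [A] = 1.44X; [D] = 1.44X.
K = [A] [D] / ([B]).
This equals 3.74 at X = 0.771 (the root in 0 < X < 1).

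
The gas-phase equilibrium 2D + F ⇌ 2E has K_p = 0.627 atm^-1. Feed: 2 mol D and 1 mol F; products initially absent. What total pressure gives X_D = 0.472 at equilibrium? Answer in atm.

P = 6.1 atm

Let X = conversion of D (basis 2 mol D); extent of reaction ξ = X.
Species balance: n_D = 2 − 2X; n_F = 1 − X; n_E = 2X.
Total moles n_T = 3 − X.
K_p = p_E^2 / (p_D^2 p_F) with p_i = (n_i/n_T)·P.
At X = 0.472: the mole-fraction product g(X) = Π y_i^ν_i = 3.826. Since K_p = g(X)·P^{-1}, P = (g/K_p)^(1/1) = (3.826/0.627)^(1/1) = 6.1 atm.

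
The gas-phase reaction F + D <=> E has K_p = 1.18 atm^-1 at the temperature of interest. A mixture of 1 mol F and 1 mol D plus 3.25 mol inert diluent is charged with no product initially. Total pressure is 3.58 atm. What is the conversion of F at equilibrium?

X = 0.357

Let X = conversion of F (basis 1 mol F); extent of reaction ξ = X.
Species balance: n_F = 1 − X; n_D = 1 − X; n_E = X; n_I = 3.25 (inert).
Total moles n_T = 5.25 − X.
y_i = n_i/n_T, p_i = y_i·P. K_p = p_E / (p_F p_D).
Equating to 1.18 atm^-1 and solving on 0 < X < 1: X = 0.357.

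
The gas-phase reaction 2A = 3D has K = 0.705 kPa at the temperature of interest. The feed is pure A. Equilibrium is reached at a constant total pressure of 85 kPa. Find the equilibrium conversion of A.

Take 1 mol A as basis and let X be its fractional conversion, so ξ = 0.5X.
Mole table: n_A = 1 − X; n_D = 1.5X.
Total moles n_T = 1 + 0.5X.
y_i = n_i/n_T, p_i = y_i·P. K = p_D^3 / (p_A^2).
Setting this equal to 0.705 kPa and taking the physical root (0 < X < 1) gives X = 0.126.

X = 0.126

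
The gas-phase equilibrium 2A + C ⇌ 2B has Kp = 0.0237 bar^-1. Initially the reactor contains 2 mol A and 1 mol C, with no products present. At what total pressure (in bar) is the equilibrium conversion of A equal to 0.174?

P = 6.41 bar

Let X = conversion of A (basis 2 mol A); extent of reaction ξ = X.
Moles: n_A = 2 − 2X; n_C = 1 − X; n_B = 2X.
Total moles n_T = 3 − X.
Kp = p_B^2 / (p_A^2 p_C) with p_i = (n_i/n_T)·P.
At X = 0.174: the mole-fraction product g(X) = Π y_i^ν_i = 0.1518. Since Kp = g(X)·P^{-1}, P = (g/Kp)^(1/1) = (0.1518/0.0237)^(1/1) = 6.41 bar.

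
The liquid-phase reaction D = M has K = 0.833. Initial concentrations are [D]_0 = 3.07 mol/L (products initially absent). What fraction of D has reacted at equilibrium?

Let X = conversion of D; extent ξ = 3.07·X mol/L.
Concentrations: [D] = 3.07 − 3.07X; [M] = 3.07X.
K = [M] / ([D]).
This equals 0.833 at X = 0.454 (the root in 0 < X < 1).

X = 0.454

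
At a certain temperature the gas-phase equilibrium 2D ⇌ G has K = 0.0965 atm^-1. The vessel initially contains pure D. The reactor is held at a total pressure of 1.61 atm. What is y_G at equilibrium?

y_G = 0.120

Take 1 mol D as basis and let X be its fractional conversion, so ξ = 0.5X.
Moles: n_D = 1 − X; n_G = 0.5X.
Summing: n_T = 1 − 0.5X.
With p_i = (n_i/n_T)P, K = p_G / (p_D^2).
This yields a degree-2 equation in X; solving on (0,1), X = 0.215.
Then n_G = 0.107, n_T = 0.893, so y_G = 0.120.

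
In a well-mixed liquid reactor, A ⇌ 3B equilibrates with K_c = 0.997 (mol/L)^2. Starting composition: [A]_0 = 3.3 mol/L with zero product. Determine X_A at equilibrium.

Let X = conversion of A; extent ξ = 3.3·X mol/L.
Concentrations: [A] = 3.3 − 3.3X; [B] = 9.9X.
K_c = [B]^3 / ([A]).
Solving K_c = 0.997 for X ∈ (0,1): X = 0.143.

X = 0.143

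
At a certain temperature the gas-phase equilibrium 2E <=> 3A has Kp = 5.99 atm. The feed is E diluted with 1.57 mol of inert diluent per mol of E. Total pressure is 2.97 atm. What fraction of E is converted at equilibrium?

X = 0.624

Basis: 1 mol E initially; let X = conversion of E. Extent ξ = 0.5X.
Species balance: n_E = 1 − X; n_A = 1.5X; n_I = 1.57 (inert).
Summing: n_T = 2.57 + 0.5X.
With p_i = (n_i/n_T)P, Kp = p_A^3 / (p_E^2).
This yields a degree-3 equation in X; solving on (0,1), X = 0.624.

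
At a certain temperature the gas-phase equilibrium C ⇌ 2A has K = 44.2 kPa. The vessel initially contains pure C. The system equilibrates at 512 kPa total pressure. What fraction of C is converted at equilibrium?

X = 0.145

Basis: 1 mol C initially; let X = conversion of C. Extent ξ = X.
At extent ξ: n_C = 1 − X; n_A = 2X.
Summing: n_T = 1 + X.
With p_i = (n_i/n_T)P, K = p_A^2 / (p_C).
This yields a degree-2 equation in X; solving on (0,1), X = 0.145.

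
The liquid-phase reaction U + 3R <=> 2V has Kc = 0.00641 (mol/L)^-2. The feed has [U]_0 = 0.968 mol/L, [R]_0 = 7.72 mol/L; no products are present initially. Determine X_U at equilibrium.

X = 0.473

Let X = conversion of U; extent ξ = 0.968·X mol/L.
Concentrations: [U] = 0.968 − 0.968X; [R] = 7.72 − 2.9X; [V] = 1.94X.
Kc = [V]^2 / ([U] [R]^3).
Solving Kc = 0.00641 for X ∈ (0,1): X = 0.473.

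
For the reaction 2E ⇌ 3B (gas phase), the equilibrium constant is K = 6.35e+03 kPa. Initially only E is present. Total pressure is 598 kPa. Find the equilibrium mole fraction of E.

Basis: 1 mol E initially; let X = conversion of E. Extent ξ = 0.5X.
Moles: n_E = 1 − X; n_B = 1.5X.
Total moles n_T = 1 + 0.5X.
With p_i = (n_i/n_T)P, K = p_B^3 / (p_E^2).
Setting this equal to 6.35e+03 kPa and taking the physical root (0 < X < 1) gives X = 0.710.
Then n_E = 0.29, n_T = 1.36, so y_E = 0.214.

y_E = 0.214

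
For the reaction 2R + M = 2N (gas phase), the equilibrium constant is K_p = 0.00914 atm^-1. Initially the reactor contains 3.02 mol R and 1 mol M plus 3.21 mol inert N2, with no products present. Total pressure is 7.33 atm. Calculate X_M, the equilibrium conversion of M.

Take 1 mol M as basis and let X be its fractional conversion, so ξ = X.
Moles: n_R = 3.02 − 2X; n_M = 1 − X; n_N = 2X; n_I = 3.21 (inert).
n_T = Σnᵢ = 7.23 − X.
y_i = n_i/n_T, p_i = y_i·P. K_p = p_N^2 / (p_R^2 p_M).
Setting this equal to 0.00914 atm^-1 and taking the physical root (0 < X < 1) gives X = 0.126.

X = 0.126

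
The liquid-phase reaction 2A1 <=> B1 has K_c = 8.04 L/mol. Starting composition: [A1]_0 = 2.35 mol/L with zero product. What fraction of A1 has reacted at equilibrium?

Let X = conversion of A1; extent ξ = 2.35X/2 mol/L.
Concentrations: [A1] = 2.35 − 2.35X; [B1] = 1.18X.
K_c = [B1] / ([A1]^2).
Setting equal to 8.04 and solving for X on (0,1) gives X = 0.850.

X = 0.850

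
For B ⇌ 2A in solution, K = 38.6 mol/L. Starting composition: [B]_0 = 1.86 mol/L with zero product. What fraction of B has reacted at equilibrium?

Let X = conversion of B; extent ξ = 1.86·X mol/L.
Concentrations: [B] = 1.86 − 1.86X; [A] = 3.72X.
K = [A]^2 / ([B]).
This equals 38.6 at X = 0.858 (the root in 0 < X < 1).

X = 0.858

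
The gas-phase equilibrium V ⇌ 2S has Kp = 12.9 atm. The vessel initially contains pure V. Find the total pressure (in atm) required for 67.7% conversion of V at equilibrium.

Let X = conversion of V (basis 1 mol V); extent of reaction ξ = X.
Mole table: n_V = 1 − X; n_S = 2X.
n_T = Σnᵢ = 1 + X.
Kp = p_S^2 / (p_V) with p_i = (n_i/n_T)·P.
At X = 0.677: the mole-fraction product g(X) = Π y_i^ν_i = 3.385. Since Kp = g(X)·P^{1}, P = (Kp/g)^(1/1) = (12.9/3.385)^(1/1) = 3.81 atm.

P = 3.81 atm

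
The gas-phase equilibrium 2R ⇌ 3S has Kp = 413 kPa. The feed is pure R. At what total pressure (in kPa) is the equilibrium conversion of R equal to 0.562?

Take 1 mol R as basis and let X be its fractional conversion, so ξ = 0.5X.
Moles: n_R = 1 − X; n_S = 1.5X.
Summing: n_T = 1 + 0.5X.
Kp = p_S^3 / (p_R^2) with p_i = (n_i/n_T)·P.
At X = 0.562: the mole-fraction product g(X) = Π y_i^ν_i = 2.438. Since Kp = g(X)·P^{1}, P = (Kp/g)^(1/1) = (413/2.438)^(1/1) = 169 kPa.

P = 169 kPa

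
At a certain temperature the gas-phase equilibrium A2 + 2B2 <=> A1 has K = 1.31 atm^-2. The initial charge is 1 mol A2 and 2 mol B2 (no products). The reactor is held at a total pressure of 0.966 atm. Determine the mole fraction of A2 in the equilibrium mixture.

Take 1 mol A2 as basis and let X be its fractional conversion, so ξ = X.
Mole table: n_A2 = 1 − X; n_B2 = 2 − 2X; n_A1 = X.
n_T = Σnᵢ = 3 − 2X.
y_i = n_i/n_T, p_i = y_i·P. K = p_A1 / (p_A2 p_B2^2).
Equating to 1.31 atm^-2 and solving on 0 < X < 1: X = 0.295.
Then n_A2 = 0.705, n_T = 2.41, so y_A2 = 0.293.

y_A2 = 0.293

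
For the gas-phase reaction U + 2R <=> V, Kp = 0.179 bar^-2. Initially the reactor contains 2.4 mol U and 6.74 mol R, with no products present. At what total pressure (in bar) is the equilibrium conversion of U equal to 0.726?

P = 6.68 bar

Let X = conversion of U (basis 2.4 mol U); extent of reaction ξ = 2.4X.
Mole table: n_U = 2.4 − 2.4X; n_R = 6.74 − 4.8X; n_V = 2.4X.
n_T = Σnᵢ = 9.14 − 4.8X.
Kp = p_V / (p_U p_R^2) with p_i = (n_i/n_T)·P.
At X = 0.726: the mole-fraction product g(X) = Π y_i^ν_i = 7.997. Since Kp = g(X)·P^{-2}, P = (g/Kp)^(1/2) = (7.997/0.179)^(1/2) = 6.68 bar.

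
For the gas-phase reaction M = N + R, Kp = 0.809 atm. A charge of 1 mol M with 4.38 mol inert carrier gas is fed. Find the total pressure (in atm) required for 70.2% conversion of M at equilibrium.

Basis: 1 mol M initially; let X = conversion of M. Extent ξ = X.
Moles: n_M = 1 − X; n_N = X; n_R = X; n_I = 4.38 (inert).
Total moles n_T = 5.38 + X.
Kp = p_N p_R / (p_M) with p_i = (n_i/n_T)·P.
At X = 0.702: the mole-fraction product g(X) = Π y_i^ν_i = 0.2719. Since Kp = g(X)·P^{1}, P = (Kp/g)^(1/1) = (0.809/0.2719)^(1/1) = 2.98 atm.

P = 2.98 atm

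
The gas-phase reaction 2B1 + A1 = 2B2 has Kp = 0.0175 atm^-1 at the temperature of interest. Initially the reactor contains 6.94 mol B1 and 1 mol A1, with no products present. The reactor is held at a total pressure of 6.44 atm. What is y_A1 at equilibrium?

y_A1 = 0.090

Basis: 1 mol A1 initially; let X = conversion of A1. Extent ξ = X.
Moles: n_B1 = 6.94 − 2X; n_A1 = 1 − X; n_B2 = 2X.
Summing: n_T = 7.94 − X.
With p_i = (n_i/n_T)P, Kp = p_B2^2 / (p_B1^2 p_A1).
Equating to 0.0175 atm^-1 and solving on 0 < X < 1: X = 0.317.
Then n_A1 = 0.683, n_T = 7.62, so y_A1 = 0.090.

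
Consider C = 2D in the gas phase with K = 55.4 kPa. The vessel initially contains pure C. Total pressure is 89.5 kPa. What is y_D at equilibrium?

y_D = 0.536

Basis: 1 mol C initially; let X = conversion of C. Extent ξ = X.
Species balance: n_C = 1 − X; n_D = 2X.
Summing: n_T = 1 + X.
Mole fractions y_i = n_i/n_T; K = p_D^2 / (p_C) with p_i = y_i·P.
Setting this equal to 55.4 kPa and taking the physical root (0 < X < 1) gives X = 0.366.
Then n_D = 0.732, n_T = 1.37, so y_D = 0.536.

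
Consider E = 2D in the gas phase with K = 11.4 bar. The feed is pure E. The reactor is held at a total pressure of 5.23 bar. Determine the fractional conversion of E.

X = 0.594

Take 1 mol E as basis and let X be its fractional conversion, so ξ = X.
At extent ξ: n_E = 1 − X; n_D = 2X.
Total moles n_T = 1 + X.
Mole fractions y_i = n_i/n_T; K = p_D^2 / (p_E) with p_i = y_i·P.
Substituting and setting equal to 11.4 bar gives a polynomial in X; the root in (0,1) is X = 0.594.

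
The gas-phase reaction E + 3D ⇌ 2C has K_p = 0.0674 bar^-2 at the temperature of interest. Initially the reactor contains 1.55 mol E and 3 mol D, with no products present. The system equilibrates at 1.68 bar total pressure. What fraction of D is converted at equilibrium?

X = 0.219

Take 3 mol D as basis and let X be its fractional conversion, so ξ = X.
Mole table: n_E = 1.55 − X; n_D = 3 − 3X; n_C = 2X.
Total moles n_T = 4.55 − 2X.
Mole fractions y_i = n_i/n_T; K_p = p_C^2 / (p_E p_D^3) with p_i = y_i·P.
This yields a degree-4 equation in X; solving on (0,1), X = 0.219.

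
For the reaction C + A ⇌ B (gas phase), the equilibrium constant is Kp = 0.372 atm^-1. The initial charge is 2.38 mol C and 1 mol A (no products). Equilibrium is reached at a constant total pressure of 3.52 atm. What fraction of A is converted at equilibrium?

X = 0.463

Basis: 1 mol A initially; let X = conversion of A. Extent ξ = X.
Mole table: n_C = 2.38 − X; n_A = 1 − X; n_B = X.
n_T = Σnᵢ = 3.38 − X.
With p_i = (n_i/n_T)P, Kp = p_B / (p_C p_A).
Setting this equal to 0.372 atm^-1 and taking the physical root (0 < X < 1) gives X = 0.463.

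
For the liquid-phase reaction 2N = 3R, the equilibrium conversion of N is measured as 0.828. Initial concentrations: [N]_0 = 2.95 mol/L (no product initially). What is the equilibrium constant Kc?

Kc = 191 mol/L

Let X = conversion of N.
Concentrations: [N] = 2.95 − 2.95X; [R] = 4.43X.
At X = 0.828: [N] = 0.507, [R] = 3.66.
Kc = [R]^3 / ([N]^2) = 191 mol/L.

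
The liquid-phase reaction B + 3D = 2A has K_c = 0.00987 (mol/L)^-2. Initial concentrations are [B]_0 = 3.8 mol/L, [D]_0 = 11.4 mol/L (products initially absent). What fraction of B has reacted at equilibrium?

Let X = conversion of B; extent ξ = 3.8·X mol/L.
Concentrations: [B] = 3.8 − 3.8X; [D] = 11.4 − 11.4X; [A] = 7.6X.
K_c = [A]^2 / ([B] [D]^3).
Setting equal to 0.00987 and solving for X on (0,1) gives X = 0.379.

X = 0.379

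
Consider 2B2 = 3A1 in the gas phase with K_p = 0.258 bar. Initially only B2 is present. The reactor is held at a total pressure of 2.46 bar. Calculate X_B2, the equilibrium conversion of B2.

X = 0.267

Take 1 mol B2 as basis and let X be its fractional conversion, so ξ = 0.5X.
Species balance: n_B2 = 1 − X; n_A1 = 1.5X.
n_T = Σnᵢ = 1 + 0.5X.
y_i = n_i/n_T, p_i = y_i·P. K_p = p_A1^3 / (p_B2^2).
Substituting and setting equal to 0.258 bar gives a polynomial in X; the root in (0,1) is X = 0.267.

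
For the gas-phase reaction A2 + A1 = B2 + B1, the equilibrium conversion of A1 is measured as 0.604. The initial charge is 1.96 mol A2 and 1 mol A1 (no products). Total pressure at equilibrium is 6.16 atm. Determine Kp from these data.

Take 1 mol A1 as basis and let X be its fractional conversion, so ξ = X.
At extent ξ: n_A2 = 1.96 − X; n_A1 = 1 − X; n_B2 = X; n_B1 = X.
Total moles n_T = 2.96 (Δν = 0, constant).
At X = 0.604: n_A2 = 1.36, n_A1 = 0.396, n_B2 = 0.604, n_B1 = 0.604, n_T = 2.96.
p_i = (n_i/n_T)·P. Kp = p_B2 p_B1 / (p_A2 p_A1) = 0.679.

Kp = 0.679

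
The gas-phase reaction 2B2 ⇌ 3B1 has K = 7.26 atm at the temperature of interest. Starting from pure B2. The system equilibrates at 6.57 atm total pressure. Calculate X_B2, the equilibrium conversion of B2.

Take 1 mol B2 as basis and let X be its fractional conversion, so ξ = 0.5X.
At extent ξ: n_B2 = 1 − X; n_B1 = 1.5X.
Summing: n_T = 1 + 0.5X.
With p_i = (n_i/n_T)P, K = p_B1^3 / (p_B2^2).
Equating to 7.26 atm and solving on 0 < X < 1: X = 0.479.

X = 0.479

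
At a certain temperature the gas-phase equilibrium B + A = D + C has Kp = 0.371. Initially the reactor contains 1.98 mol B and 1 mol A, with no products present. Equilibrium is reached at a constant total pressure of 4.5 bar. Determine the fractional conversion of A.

Let X = conversion of A (basis 1 mol A); extent of reaction ξ = X.
Mole table: n_B = 1.98 − X; n_A = 1 − X; n_D = X; n_C = X.
Total moles n_T = 2.98 (Δν = 0, constant).
Mole fractions y_i = n_i/n_T; Kp = p_D p_C / (p_B p_A) with p_i = y_i·P.
This yields a degree-2 equation in X; solving on (0,1), X = 0.514.

X = 0.514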